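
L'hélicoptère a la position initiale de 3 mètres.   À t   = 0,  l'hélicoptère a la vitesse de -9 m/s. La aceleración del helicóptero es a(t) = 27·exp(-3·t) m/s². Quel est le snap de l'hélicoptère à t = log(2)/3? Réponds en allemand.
Ausgehend von der Beschleunigung a(t) = 27·exp(-3·t), nehmen wir 2 Ableitungen. Mit d/dt von a(t) finden wir j(t) = -81·exp(-3·t). Mit d/dt von j(t) finden wir s(t) = 243·exp(-3·t). Wir haben den Snap s(t) = 243·exp(-3·t). Durch Einsetzen von t = log(2)/3: s(log(2)/3) = 243/2.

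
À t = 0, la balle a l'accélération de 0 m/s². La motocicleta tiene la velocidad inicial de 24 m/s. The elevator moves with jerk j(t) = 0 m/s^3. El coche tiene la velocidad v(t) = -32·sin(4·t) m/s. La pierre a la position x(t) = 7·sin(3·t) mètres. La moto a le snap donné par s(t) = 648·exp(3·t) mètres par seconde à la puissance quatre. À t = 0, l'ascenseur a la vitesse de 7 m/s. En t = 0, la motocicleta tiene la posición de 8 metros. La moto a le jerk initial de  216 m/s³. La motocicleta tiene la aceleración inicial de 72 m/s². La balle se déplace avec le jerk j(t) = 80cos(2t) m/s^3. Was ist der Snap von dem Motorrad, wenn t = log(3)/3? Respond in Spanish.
Tenemos el snap s(t) = 648·exp(3·t). Sustituyendo t = log(3)/3: s(log(3)/3) = 1944.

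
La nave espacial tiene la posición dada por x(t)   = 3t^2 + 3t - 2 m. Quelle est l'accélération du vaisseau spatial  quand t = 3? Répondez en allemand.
Ausgehend von der Position x(t) = 3·t^2 + 3·t - 2, nehmen wir 2 Ableitungen. Die Ableitung von der Position ergibt die Geschwindigkeit: v(t) = 6·t + 3. Durch Ableiten von der Geschwindigkeit erhalten wir die Beschleunigung: a(t) = 6. Aus der Gleichung für die Beschleunigung a(t) = 6, setzen wir t = 3 ein und erhalten a = 6.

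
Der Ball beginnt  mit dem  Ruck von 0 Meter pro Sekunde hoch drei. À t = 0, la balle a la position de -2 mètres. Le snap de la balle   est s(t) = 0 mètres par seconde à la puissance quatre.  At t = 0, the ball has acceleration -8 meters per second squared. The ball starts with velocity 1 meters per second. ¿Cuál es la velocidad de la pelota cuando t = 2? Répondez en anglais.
We must find the antiderivative of our snap equation s(t) = 0 3 times. Taking ∫s(t)dt and applying j(0) = 0, we find j(t) = 0. The integral of jerk, with a(0) = -8, gives acceleration: a(t) = -8. Finding the integral of a(t) and using v(0) = 1: v(t) = 1 - 8·t. Using v(t) = 1 - 8·t and substituting t = 2, we find v = -15.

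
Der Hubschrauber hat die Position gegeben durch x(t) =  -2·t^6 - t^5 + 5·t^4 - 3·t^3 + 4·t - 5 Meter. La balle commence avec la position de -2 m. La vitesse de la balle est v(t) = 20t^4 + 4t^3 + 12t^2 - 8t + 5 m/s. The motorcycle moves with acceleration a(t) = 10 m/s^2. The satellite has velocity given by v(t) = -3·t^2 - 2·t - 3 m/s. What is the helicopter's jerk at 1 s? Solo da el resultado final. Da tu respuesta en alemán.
Die Antwort ist -198.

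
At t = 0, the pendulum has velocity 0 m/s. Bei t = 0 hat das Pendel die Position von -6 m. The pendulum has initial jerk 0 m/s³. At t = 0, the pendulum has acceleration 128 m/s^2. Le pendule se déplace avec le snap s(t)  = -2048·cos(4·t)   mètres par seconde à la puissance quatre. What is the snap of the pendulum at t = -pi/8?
We have snap s(t) = -2048·cos(4·t). Substituting t = -pi/8: s(-pi/8) = 0.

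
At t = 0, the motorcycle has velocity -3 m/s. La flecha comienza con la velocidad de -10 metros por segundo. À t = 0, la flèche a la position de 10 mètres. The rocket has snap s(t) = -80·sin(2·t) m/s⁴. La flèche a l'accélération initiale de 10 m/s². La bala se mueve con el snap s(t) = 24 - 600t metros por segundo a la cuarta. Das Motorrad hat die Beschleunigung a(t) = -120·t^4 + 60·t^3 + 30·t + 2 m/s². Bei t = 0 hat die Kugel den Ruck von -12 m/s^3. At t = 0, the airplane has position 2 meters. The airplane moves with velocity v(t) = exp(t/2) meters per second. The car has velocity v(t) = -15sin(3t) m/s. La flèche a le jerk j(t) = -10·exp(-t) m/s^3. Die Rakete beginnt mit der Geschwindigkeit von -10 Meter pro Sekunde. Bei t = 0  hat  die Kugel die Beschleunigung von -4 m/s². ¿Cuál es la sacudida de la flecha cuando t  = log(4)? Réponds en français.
De l'équation du jerk j(t) = -10·exp(-t), nous substituons t = log(4) pour obtenir j = -5/2.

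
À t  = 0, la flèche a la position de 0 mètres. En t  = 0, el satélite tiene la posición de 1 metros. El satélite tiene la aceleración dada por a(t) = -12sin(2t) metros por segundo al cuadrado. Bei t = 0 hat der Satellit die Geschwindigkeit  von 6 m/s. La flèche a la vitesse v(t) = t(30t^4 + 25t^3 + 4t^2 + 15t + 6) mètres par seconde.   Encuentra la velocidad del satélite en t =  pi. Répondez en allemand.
Ausgehend von der Beschleunigung a(t) = -12·sin(2·t), nehmen wir 1 Stammfunktion. Die Stammfunktion von der Beschleunigung, mit v(0) = 6, ergibt die Geschwindigkeit: v(t) = 6·cos(2·t). Aus der Gleichung für die Geschwindigkeit v(t) = 6·cos(2·t), setzen wir t = pi ein und erhalten v = 6.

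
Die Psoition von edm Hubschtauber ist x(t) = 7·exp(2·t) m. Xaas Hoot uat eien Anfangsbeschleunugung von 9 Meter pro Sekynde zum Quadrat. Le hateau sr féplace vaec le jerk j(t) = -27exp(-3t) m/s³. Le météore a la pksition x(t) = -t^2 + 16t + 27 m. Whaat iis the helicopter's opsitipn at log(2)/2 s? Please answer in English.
We have position x(t) = 7·exp(2·t). Substituting t = log(2)/2: x(log(2)/2) = 14.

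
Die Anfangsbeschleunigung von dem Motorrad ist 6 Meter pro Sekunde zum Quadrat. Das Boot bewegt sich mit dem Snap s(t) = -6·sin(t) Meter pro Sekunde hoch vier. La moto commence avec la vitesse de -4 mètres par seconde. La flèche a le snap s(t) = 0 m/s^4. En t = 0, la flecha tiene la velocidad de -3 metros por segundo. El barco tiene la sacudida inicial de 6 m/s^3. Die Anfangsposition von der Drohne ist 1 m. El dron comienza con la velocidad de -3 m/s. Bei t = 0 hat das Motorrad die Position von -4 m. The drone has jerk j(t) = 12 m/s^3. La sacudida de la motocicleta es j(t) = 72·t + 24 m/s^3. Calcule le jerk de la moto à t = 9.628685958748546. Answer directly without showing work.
La réponse est 717.265389029895.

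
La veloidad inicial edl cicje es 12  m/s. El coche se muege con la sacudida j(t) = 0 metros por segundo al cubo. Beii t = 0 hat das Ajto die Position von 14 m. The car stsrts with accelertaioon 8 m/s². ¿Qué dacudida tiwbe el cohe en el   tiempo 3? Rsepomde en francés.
De l'équation du jerk j(t) = 0, nous substituons t = 3 pour obtenir j = 0.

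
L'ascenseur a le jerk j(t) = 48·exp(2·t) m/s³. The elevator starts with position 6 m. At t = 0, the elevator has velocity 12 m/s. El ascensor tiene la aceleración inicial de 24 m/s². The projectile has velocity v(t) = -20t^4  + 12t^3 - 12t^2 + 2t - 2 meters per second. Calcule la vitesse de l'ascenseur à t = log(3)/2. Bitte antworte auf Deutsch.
Wir müssen die Stammfunktion unserer Gleichung für den Ruck j(t) = 48·exp(2·t) 2-mal finden. Mit ∫j(t)dt und Anwendung von a(0) = 24, finden wir a(t) = 24·exp(2·t). Mit ∫a(t)dt und Anwendung von v(0) = 12, finden wir v(t) = 12·exp(2·t). Wir haben die Geschwindigkeit v(t) = 12·exp(2·t). Durch Einsetzen von t = log(3)/2: v(log(3)/2) = 36.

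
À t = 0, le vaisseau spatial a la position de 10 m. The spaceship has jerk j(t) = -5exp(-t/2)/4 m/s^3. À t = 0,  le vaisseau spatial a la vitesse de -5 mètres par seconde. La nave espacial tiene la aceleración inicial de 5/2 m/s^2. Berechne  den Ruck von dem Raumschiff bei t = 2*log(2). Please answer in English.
Using j(t) = -5·exp(-t/2)/4 and substituting t = 2*log(2), we find j = -5/8.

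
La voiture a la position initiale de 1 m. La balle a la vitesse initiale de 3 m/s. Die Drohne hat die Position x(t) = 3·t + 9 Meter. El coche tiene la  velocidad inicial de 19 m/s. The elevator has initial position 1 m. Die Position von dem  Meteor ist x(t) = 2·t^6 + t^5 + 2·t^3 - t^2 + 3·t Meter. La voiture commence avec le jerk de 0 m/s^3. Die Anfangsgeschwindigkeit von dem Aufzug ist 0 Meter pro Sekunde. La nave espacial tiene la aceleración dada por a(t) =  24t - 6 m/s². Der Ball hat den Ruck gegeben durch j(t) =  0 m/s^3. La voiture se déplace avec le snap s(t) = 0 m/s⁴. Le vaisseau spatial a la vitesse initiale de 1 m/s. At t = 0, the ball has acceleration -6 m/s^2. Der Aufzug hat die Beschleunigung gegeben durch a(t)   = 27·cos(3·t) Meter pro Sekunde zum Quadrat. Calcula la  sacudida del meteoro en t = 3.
Para resolver esto, necesitamos tomar 3 derivadas de nuestra ecuación de la posición x(t) = 2·t^6 + t^5 + 2·t^3 - t^2 + 3·t. Tomando d/dt de x(t), encontramos v(t) = 12·t^5 + 5·t^4 + 6·t^2 - 2·t + 3. Tomando d/dt de v(t), encontramos a(t) = 60·t^4 + 20·t^3 + 12·t - 2. La derivada de la aceleración da la sacudida: j(t) = 240·t^3 + 60·t^2 + 12. De la ecuación de la sacudida j(t) = 240·t^3 + 60·t^2 + 12, sustituimos t = 3 para obtener j = 7032.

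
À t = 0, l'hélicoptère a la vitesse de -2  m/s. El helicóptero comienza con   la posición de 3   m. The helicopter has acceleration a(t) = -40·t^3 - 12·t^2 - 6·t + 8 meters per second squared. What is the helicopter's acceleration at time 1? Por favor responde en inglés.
From the given acceleration equation a(t) = -40·t^3 - 12·t^2 - 6·t + 8, we substitute t = 1 to get a = -50.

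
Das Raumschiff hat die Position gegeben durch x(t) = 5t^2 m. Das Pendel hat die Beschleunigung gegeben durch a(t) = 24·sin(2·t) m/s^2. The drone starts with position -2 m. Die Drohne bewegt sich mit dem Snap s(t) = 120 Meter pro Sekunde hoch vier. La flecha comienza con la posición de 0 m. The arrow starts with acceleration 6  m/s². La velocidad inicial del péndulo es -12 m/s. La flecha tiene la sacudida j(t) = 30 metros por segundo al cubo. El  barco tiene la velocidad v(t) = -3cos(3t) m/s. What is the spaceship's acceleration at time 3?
We must differentiate our position equation x(t) = 5·t^2 2 times. Differentiating position, we get velocity: v(t) = 10·t. Taking d/dt of v(t), we find a(t) = 10. Using a(t) = 10 and substituting t = 3, we find a = 10.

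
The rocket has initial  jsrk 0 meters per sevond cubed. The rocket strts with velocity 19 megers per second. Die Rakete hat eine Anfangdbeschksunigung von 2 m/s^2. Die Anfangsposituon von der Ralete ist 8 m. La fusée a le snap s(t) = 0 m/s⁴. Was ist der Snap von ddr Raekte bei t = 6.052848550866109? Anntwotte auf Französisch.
En utilisant s(t) = 0 et en substituant t = 6.052848550866109, nous trouvons s = 0.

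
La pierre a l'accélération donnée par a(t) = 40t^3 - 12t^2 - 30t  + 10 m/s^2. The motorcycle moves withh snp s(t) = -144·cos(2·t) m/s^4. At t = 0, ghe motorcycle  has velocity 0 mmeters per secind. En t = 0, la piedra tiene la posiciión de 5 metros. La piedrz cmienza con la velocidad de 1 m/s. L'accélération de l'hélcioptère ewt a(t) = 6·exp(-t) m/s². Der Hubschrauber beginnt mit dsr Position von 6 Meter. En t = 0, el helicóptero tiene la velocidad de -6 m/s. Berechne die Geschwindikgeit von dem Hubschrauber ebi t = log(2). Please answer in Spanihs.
Necesitamos integrar nuestra ecuación de la aceleración a(t) = 6·exp(-t) 1 vez. Integrando la aceleración y usando la condición inicial v(0) = -6, obtenemos v(t) = -6·exp(-t). De la ecuación de la velocidad v(t) = -6·exp(-t), sustituimos t = log(2) para obtener v = -3.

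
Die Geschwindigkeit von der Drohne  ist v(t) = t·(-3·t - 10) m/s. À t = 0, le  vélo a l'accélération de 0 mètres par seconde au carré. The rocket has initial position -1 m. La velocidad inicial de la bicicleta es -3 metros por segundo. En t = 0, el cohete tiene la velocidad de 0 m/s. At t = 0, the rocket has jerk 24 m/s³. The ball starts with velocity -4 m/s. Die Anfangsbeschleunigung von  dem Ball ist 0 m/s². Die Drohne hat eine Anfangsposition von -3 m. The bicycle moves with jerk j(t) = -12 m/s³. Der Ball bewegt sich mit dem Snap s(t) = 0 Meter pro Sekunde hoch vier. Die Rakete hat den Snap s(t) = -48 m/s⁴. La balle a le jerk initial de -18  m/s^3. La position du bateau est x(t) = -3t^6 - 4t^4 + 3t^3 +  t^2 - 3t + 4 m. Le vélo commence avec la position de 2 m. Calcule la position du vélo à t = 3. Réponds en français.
Nous devons trouver la primitive de notre équation du jerk j(t) = -12 3 fois. L'intégrale du jerk est l'accélération. En utilisant a(0) = 0, nous obtenons a(t) = -12·t. En prenant ∫a(t)dt et en appliquant v(0) = -3, nous trouvons v(t) = -6·t^2 - 3. En prenant ∫v(t)dt et en appliquant x(0) = 2, nous trouvons x(t) = -2·t^3 - 3·t + 2. De l'équation de la position x(t) = -2·t^3 - 3·t + 2, nous substituons t = 3 pour obtenir x = -61.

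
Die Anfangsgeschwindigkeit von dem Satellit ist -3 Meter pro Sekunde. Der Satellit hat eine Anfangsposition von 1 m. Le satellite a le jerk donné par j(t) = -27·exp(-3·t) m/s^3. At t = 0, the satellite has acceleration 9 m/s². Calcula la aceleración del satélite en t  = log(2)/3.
Necesitamos integrar nuestra ecuación de la sacudida j(t) = -27·exp(-3·t) 1 vez. La antiderivada de la sacudida es la aceleración. Usando a(0) = 9, obtenemos a(t) = 9·exp(-3·t). Tenemos la aceleración a(t) = 9·exp(-3·t). Sustituyendo t = log(2)/3: a(log(2)/3) = 9/2.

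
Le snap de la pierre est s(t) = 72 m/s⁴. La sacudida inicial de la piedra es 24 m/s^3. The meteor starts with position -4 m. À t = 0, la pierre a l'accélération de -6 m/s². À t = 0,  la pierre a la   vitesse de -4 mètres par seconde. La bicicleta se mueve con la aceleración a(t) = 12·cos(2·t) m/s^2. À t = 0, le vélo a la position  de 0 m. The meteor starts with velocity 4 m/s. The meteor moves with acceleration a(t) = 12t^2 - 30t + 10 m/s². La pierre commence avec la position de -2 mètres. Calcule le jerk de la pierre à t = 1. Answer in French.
Pour résoudre ceci, nous devons prendre 1 primitive de notre équation du snap s(t) = 72. En prenant ∫s(t)dt et en appliquant j(0) = 24, nous trouvons j(t) = 72·t + 24. Nous avons le jerk j(t) = 72·t + 24. En substituant t = 1: j(1) = 96.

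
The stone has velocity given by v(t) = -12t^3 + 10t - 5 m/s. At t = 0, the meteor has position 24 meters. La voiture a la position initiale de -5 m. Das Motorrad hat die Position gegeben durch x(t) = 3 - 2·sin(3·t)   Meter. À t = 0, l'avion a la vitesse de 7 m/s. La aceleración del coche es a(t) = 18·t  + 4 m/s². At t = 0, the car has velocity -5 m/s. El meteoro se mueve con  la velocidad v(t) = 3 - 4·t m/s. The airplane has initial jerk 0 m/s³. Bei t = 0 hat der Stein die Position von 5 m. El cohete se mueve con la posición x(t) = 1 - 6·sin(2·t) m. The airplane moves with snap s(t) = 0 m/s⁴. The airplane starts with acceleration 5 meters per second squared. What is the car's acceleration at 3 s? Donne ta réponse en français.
En utilisant a(t) = 18·t + 4 et en substituant t = 3, nous trouvons a = 58.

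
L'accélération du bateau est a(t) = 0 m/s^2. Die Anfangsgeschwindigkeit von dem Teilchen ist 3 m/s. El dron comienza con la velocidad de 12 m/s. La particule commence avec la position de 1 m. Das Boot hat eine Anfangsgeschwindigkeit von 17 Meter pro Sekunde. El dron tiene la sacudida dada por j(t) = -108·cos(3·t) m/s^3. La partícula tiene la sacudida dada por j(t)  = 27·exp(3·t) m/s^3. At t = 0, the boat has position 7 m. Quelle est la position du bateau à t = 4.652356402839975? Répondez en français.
Nous devons intégrer notre équation de l'accélération a(t) = 0 2 fois. En intégrant l'accélération et en utilisant la condition initiale v(0) = 17, nous obtenons v(t) = 17. En intégrant la vitesse et en utilisant la condition initiale x(0) = 7, nous obtenons x(t) = 17·t + 7. De l'équation de la position x(t) = 17·t + 7, nous substituons t = 4.652356402839975 pour obtenir x = 86.0900588482796.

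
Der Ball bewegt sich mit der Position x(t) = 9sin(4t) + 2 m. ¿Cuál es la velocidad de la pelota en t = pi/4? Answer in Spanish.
Partiendo de la posición x(t) = 9·sin(4·t) + 2, tomamos 1 derivada. Derivando la posición, obtenemos la velocidad: v(t) = 36·cos(4·t). De la ecuación de la velocidad v(t) = 36·cos(4·t), sustituimos t = pi/4 para obtener v = -36.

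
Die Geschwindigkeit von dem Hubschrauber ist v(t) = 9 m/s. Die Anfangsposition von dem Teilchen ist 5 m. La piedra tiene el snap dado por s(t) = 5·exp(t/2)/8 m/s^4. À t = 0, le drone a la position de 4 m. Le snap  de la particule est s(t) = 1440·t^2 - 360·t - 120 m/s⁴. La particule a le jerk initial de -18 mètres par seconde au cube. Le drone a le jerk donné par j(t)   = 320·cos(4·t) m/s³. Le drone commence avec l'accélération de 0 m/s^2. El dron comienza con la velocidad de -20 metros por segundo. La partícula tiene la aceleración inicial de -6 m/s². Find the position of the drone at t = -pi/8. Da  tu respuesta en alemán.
Ausgehend von dem Ruck j(t) = 320·cos(4·t), nehmen wir 3 Stammfunktionen. Das Integral von dem Ruck, mit a(0) = 0, ergibt die Beschleunigung: a(t) = 80·sin(4·t). Die Stammfunktion von der Beschleunigung, mit v(0) = -20, ergibt die Geschwindigkeit: v(t) = -20·cos(4·t). Durch Integration von der Geschwindigkeit und Verwendung der Anfangsbedingung x(0) = 4, erhalten wir x(t) = 4 - 5·sin(4·t). Aus der Gleichung für die Position x(t) = 4 - 5·sin(4·t), setzen wir t = -pi/8 ein und erhalten x = 9.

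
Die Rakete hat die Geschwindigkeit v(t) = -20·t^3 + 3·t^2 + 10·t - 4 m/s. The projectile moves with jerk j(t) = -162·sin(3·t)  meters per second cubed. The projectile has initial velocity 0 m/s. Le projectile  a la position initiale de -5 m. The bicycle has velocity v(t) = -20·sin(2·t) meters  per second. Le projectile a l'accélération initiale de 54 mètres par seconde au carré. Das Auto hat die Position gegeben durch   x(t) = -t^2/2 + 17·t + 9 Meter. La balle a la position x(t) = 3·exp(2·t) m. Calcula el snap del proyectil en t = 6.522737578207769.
Debemos derivar nuestra ecuación de la sacudida j(t) = -162·sin(3·t) 1 vez. Derivando la sacudida, obtenemos el snap: s(t) = -486·cos(3·t). Usando s(t) = -486·cos(3·t) y sustituyendo t = 6.522737578207769, encontramos s = -365.807693590641.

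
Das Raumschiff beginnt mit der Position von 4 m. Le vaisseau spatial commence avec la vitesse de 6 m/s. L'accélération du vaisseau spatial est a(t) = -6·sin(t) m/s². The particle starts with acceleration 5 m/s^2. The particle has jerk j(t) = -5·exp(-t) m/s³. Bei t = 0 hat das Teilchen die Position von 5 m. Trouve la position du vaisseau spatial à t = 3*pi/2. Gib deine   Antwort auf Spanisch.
Para resolver esto, necesitamos tomar 2 antiderivadas de nuestra ecuación de la aceleración a(t) = -6·sin(t). Integrando la aceleración y usando la condición inicial v(0) = 6, obtenemos v(t) = 6·cos(t). Integrando la velocidad y usando la condición inicial x(0) = 4, obtenemos x(t) = 6·sin(t) + 4. De la ecuación de la posición x(t) = 6·sin(t) + 4, sustituimos t = 3*pi/2 para obtener x = -2.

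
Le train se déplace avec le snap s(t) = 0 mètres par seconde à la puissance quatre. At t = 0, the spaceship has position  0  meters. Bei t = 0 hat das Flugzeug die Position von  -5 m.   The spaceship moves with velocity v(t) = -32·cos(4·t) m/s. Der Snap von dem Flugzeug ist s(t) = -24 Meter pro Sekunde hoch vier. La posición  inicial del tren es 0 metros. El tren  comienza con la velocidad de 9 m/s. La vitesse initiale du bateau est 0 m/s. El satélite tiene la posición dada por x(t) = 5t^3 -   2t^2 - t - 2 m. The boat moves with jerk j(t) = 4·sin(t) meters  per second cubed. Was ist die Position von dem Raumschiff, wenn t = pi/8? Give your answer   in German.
Wir müssen die Stammfunktion unserer Gleichung für die Geschwindigkeit v(t) = -32·cos(4·t) 1-mal finden. Durch Integration von der Geschwindigkeit und Verwendung der Anfangsbedingung x(0) = 0, erhalten wir x(t) = -8·sin(4·t). Mit x(t) = -8·sin(4·t) und Einsetzen von t = pi/8, finden wir x = -8.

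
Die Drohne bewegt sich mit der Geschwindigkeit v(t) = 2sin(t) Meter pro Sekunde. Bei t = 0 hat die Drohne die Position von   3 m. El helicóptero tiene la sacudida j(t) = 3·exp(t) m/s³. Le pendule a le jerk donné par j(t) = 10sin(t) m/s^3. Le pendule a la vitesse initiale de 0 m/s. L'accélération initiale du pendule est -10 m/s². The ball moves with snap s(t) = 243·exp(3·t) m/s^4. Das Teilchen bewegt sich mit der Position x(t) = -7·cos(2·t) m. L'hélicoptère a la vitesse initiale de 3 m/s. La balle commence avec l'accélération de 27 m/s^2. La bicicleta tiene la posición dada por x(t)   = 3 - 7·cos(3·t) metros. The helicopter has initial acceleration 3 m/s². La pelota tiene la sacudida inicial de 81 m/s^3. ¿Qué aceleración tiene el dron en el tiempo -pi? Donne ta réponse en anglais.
We must differentiate our velocity equation v(t) = 2·sin(t) 1 time. The derivative of velocity gives acceleration: a(t) = 2·cos(t). From the given acceleration equation a(t) = 2·cos(t), we substitute t = -pi to get a = -2.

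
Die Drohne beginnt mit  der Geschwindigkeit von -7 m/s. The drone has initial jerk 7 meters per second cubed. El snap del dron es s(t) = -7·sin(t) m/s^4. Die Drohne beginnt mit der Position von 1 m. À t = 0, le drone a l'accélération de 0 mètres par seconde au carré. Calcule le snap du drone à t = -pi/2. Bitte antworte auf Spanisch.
Usando s(t) = -7·sin(t) y sustituyendo t = -pi/2, encontramos s = 7.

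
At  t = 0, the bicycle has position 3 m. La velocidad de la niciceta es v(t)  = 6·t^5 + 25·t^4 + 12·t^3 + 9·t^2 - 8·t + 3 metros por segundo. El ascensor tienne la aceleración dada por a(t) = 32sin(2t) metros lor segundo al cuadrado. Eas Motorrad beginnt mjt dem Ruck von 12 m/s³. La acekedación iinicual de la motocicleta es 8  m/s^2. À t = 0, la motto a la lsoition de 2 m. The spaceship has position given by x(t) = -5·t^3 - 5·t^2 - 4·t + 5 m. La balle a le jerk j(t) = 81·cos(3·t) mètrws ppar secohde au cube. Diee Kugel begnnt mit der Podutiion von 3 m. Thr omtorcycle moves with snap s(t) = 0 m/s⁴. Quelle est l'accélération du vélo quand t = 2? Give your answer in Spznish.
Para resolver esto, necesitamos tomar 1 derivada de nuestra ecuación de la velocidad v(t) = 6·t^5 + 25·t^4 + 12·t^3 + 9·t^2 - 8·t + 3. La derivada de la velocidad da la aceleración: a(t) = 30·t^4 + 100·t^3 + 36·t^2 + 18·t - 8. De la ecuación de la aceleración a(t) = 30·t^4 + 100·t^3 + 36·t^2 + 18·t - 8, sustituimos t = 2 para obtener a = 1452.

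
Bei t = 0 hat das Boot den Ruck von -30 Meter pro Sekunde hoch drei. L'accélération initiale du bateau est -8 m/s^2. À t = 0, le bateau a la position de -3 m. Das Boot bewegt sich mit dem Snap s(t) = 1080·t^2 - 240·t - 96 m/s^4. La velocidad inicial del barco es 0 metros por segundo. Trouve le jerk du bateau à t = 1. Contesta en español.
Para resolver esto, necesitamos tomar 1 integral de nuestra ecuación del snap s(t) = 1080·t^2 - 240·t - 96. Integrando el snap y usando la condición inicial j(0) = -30, obtenemos j(t) = 360·t^3 - 120·t^2 - 96·t - 30. Usando j(t) = 360·t^3 - 120·t^2 - 96·t - 30 y sustituyendo t = 1, encontramos j = 114.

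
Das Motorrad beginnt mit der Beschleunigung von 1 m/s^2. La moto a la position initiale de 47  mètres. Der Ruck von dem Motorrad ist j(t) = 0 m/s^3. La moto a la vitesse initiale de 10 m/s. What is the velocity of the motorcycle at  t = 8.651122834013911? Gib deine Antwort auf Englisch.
We must find the antiderivative of our jerk equation j(t) = 0 2 times. The antiderivative of jerk, with a(0) = 1, gives acceleration: a(t) = 1. Taking ∫a(t)dt and applying v(0) = 10, we find v(t) = t + 10. From the given velocity equation v(t) = t + 10, we substitute t = 8.651122834013911 to get v = 18.6511228340139.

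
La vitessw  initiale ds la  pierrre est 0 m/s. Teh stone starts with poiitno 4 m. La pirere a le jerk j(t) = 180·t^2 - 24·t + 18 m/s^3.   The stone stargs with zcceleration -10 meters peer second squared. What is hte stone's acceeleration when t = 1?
We must find the integral of our jerk equation j(t) = 180·t^2 - 24·t + 18 1 time. The integral of jerk, with a(0) = -10, gives acceleration: a(t) = 60·t^3 - 12·t^2 + 18·t - 10. Using a(t) = 60·t^3 - 12·t^2 + 18·t - 10 and substituting t = 1, we find a = 56.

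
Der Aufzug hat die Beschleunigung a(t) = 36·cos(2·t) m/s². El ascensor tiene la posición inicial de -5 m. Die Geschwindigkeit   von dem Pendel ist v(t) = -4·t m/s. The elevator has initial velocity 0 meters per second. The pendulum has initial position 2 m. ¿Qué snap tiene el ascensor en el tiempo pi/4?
Debemos derivar nuestra ecuación de la aceleración a(t) = 36·cos(2·t) 2 veces. La derivada de la aceleración da la sacudida: j(t) = -72·sin(2·t). Derivando la sacudida, obtenemos el snap: s(t) = -144·cos(2·t). Usando s(t) = -144·cos(2·t) y sustituyendo t = pi/4, encontramos s = 0.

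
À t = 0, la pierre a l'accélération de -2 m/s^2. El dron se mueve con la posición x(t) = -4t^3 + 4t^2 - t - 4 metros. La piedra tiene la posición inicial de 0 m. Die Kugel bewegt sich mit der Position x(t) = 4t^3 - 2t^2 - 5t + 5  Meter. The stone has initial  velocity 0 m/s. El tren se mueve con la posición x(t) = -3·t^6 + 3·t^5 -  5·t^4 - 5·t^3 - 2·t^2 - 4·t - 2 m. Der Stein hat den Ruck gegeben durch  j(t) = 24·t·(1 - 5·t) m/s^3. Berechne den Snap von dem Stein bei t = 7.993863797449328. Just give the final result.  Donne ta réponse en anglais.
At t = 7.993863797449328, s = -1894.52731138784.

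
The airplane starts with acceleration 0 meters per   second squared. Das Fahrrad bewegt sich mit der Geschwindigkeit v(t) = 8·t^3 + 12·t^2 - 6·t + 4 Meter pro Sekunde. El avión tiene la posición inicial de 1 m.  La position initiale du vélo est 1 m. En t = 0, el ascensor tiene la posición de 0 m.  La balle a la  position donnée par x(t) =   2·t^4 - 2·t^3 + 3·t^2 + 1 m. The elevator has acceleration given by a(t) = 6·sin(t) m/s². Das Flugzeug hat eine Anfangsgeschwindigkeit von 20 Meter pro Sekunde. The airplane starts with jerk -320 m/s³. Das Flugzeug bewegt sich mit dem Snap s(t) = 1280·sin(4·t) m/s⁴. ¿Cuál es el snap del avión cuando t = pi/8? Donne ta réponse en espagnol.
Tenemos el snap s(t) = 1280·sin(4·t). Sustituyendo t = pi/8: s(pi/8) = 1280.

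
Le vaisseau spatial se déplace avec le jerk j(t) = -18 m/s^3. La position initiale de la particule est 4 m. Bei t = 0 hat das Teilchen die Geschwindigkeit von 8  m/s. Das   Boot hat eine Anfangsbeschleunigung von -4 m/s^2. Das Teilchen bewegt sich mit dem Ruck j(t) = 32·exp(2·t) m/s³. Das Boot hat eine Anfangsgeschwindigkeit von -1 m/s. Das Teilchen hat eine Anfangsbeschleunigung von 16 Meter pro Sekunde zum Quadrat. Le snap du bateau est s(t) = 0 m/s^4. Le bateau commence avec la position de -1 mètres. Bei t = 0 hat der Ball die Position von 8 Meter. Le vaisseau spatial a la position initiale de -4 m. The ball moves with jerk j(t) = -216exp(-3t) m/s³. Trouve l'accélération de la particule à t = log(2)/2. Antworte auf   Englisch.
To find the answer, we compute 1 antiderivative of j(t) = 32·exp(2·t). Integrating jerk and using the initial condition a(0) = 16, we get a(t) = 16·exp(2·t). Using a(t) = 16·exp(2·t) and substituting t = log(2)/2, we find a = 32.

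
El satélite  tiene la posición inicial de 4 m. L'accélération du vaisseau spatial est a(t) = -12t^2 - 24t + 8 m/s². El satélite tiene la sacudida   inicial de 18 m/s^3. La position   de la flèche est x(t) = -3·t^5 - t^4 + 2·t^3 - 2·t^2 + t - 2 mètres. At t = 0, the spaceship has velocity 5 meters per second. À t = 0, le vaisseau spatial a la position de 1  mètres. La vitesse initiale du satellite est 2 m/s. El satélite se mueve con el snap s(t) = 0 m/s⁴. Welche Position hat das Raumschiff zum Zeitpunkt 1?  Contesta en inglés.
Starting from acceleration a(t) = -12·t^2 - 24·t + 8, we take 2 antiderivatives. The integral of acceleration is velocity. Using v(0) = 5, we get v(t) = -4·t^3 - 12·t^2 + 8·t + 5. The antiderivative of velocity is position. Using x(0) = 1, we get x(t) = -t^4 - 4·t^3 + 4·t^2 + 5·t + 1. From the given position equation x(t) = -t^4 - 4·t^3 + 4·t^2 + 5·t + 1, we substitute t = 1 to get x = 5.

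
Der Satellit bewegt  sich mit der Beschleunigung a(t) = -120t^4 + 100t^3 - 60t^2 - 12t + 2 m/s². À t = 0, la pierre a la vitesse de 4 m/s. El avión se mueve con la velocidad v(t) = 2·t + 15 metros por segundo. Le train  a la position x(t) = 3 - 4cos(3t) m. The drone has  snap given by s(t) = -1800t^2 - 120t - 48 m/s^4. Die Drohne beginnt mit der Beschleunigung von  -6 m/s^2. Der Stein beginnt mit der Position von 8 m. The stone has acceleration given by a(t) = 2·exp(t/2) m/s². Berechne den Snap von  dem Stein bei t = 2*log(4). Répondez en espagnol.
Para resolver esto, necesitamos tomar 2 derivadas de nuestra ecuación de la aceleración a(t) = 2·exp(t/2). Tomando d/dt de a(t), encontramos j(t) = exp(t/2). Tomando d/dt de j(t), encontramos s(t) = exp(t/2)/2. Tenemos el snap s(t) = exp(t/2)/2. Sustituyendo t = 2*log(4): s(2*log(4)) = 2.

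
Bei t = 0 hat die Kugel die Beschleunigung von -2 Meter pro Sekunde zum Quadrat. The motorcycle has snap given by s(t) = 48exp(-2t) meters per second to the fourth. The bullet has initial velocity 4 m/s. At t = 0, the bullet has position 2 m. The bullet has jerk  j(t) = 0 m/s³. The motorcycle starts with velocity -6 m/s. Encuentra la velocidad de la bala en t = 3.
Debemos encontrar la antiderivada de nuestra ecuación de la sacudida j(t) = 0 2 veces. La integral de la sacudida es la aceleración. Usando a(0) = -2, obtenemos a(t) = -2. Tomando ∫a(t)dt y aplicando v(0) = 4, encontramos v(t) = 4 - 2·t. De la ecuación de la velocidad v(t) = 4 - 2·t, sustituimos t = 3 para obtener v = -2.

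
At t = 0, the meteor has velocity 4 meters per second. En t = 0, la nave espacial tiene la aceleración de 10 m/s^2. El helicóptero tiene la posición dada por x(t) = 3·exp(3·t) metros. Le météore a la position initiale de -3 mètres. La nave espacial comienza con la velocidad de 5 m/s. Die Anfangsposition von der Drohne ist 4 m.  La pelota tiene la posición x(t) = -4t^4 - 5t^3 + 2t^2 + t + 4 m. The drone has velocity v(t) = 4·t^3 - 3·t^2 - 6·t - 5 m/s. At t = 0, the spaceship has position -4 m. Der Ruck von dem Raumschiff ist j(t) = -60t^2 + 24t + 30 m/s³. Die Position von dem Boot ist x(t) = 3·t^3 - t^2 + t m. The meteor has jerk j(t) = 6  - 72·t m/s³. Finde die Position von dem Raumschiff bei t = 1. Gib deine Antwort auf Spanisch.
Necesitamos integrar nuestra ecuación de la sacudida j(t) = -60·t^2 + 24·t + 30 3 veces. Tomando ∫j(t)dt y aplicando a(0) = 10, encontramos a(t) = -20·t^3 + 12·t^2 + 30·t + 10. Integrando la aceleración y usando la condición inicial v(0) = 5, obtenemos v(t) = -5·t^4 + 4·t^3 + 15·t^2 + 10·t + 5. La integral de la velocidad es la posición. Usando x(0) = -4, obtenemos x(t) = -t^5 + t^4 + 5·t^3 + 5·t^2 + 5·t - 4. De la ecuación de la posición x(t) = -t^5 + t^4 + 5·t^3 + 5·t^2 + 5·t - 4, sustituimos t = 1 para obtener x = 11.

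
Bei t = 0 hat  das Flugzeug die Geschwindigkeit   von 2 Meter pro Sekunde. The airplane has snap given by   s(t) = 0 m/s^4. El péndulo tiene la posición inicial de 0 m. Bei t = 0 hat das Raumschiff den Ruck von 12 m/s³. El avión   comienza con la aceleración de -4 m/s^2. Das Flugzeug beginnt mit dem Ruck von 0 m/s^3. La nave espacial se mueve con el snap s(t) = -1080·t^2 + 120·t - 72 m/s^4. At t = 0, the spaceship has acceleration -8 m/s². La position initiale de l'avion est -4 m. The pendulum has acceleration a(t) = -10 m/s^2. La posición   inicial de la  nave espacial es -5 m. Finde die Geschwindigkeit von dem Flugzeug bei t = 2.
Wir müssen die Stammfunktion unserer Gleichung für den Snap s(t) = 0 3-mal finden. Die Stammfunktion von dem Snap ist der Ruck. Mit j(0) = 0 erhalten wir j(t) = 0. Das Integral von dem Ruck ist die Beschleunigung. Mit a(0) = -4 erhalten wir a(t) = -4. Mit ∫a(t)dt und Anwendung von v(0) = 2, finden wir v(t) = 2 - 4·t. Wir haben die Geschwindigkeit v(t) = 2 - 4·t. Durch Einsetzen von t = 2: v(2) = -6.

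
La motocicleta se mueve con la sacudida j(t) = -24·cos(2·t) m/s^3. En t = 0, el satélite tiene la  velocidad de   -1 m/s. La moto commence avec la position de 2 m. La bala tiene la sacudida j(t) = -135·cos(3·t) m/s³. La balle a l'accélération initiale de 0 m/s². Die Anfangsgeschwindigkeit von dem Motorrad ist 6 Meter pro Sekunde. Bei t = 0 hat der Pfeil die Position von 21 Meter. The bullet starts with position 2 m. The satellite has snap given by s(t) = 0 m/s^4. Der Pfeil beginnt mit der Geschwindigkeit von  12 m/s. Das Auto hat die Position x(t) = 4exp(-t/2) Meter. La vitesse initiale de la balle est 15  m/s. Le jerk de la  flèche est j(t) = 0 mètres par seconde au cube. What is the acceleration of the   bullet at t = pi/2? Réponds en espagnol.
Necesitamos integrar nuestra ecuación de la sacudida j(t) = -135·cos(3·t) 1 vez. Tomando ∫j(t)dt y aplicando a(0) = 0, encontramos a(t) = -45·sin(3·t). Tenemos la aceleración a(t) = -45·sin(3·t). Sustituyendo t = pi/2: a(pi/2) = 45.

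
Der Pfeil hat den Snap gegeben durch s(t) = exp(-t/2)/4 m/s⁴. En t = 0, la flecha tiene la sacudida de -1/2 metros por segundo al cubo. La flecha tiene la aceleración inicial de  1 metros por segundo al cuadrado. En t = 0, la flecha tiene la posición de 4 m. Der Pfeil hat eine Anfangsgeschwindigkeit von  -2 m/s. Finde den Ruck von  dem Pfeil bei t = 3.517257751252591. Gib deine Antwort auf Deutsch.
Wir müssen unsere Gleichung für den Snap s(t) = exp(-t/2)/4 1-mal integrieren. Die Stammfunktion von dem Snap, mit j(0) = -1/2, ergibt den Ruck: j(t) = -exp(-t/2)/2. Wir haben den Ruck j(t) = -exp(-t/2)/2. Durch Einsetzen von t = 3.517257751252591: j(3.517257751252591) = -0.0861404602618875.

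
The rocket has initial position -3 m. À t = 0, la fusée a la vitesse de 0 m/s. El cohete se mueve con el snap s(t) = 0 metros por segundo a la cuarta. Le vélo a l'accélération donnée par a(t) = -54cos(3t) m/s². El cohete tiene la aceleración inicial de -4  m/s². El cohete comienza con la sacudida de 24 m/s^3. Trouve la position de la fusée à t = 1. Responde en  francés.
Nous devons trouver la primitive de notre équation du snap s(t) = 0 4 fois. En prenant ∫s(t)dt et en appliquant j(0) = 24, nous trouvons j(t) = 24. La primitive du jerk est l'accélération. En utilisant a(0) = -4, nous obtenons a(t) = 24·t - 4. L'intégrale de l'accélération, avec v(0) = 0, donne la vitesse: v(t) = 4·t·(3·t - 1). En intégrant la vitesse et en utilisant la condition initiale x(0) = -3, nous obtenons x(t) = 4·t^3 - 2·t^2 - 3. Nous avons la position x(t) = 4·t^3 - 2·t^2 - 3. En substituant t = 1: x(1) = -1.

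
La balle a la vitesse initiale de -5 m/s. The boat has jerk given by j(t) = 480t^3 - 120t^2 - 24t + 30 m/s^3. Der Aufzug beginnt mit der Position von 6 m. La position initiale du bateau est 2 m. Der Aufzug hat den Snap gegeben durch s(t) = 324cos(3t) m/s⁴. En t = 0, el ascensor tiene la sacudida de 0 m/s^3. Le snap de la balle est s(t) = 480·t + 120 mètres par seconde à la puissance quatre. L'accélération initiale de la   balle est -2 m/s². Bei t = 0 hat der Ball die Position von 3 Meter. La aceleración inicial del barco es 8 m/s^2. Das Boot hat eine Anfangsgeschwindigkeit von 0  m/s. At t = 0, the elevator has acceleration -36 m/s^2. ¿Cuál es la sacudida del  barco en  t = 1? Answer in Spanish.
Tenemos la sacudida j(t) = 480·t^3 - 120·t^2 - 24·t + 30. Sustituyendo t = 1: j(1) = 366.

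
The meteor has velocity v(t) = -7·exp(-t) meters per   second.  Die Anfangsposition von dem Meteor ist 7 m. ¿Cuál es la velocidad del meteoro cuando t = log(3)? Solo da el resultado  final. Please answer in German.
Bei t = log(3), v = -7/3.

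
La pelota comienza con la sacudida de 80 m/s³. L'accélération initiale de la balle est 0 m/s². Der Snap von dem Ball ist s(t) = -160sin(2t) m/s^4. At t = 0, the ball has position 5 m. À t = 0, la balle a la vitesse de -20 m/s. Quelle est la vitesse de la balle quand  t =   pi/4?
Pour résoudre ceci, nous devons prendre 3 primitives de notre équation du snap s(t) = -160·sin(2·t). L'intégrale du snap, avec j(0) = 80, donne le jerk: j(t) = 80·cos(2·t). La primitive du jerk est l'accélération. En utilisant a(0) = 0, nous obtenons a(t) = 40·sin(2·t). La primitive de l'accélération est la vitesse. En utilisant v(0) = -20, nous obtenons v(t) = -20·cos(2·t). En utilisant v(t) = -20·cos(2·t) et en substituant t = pi/4, nous trouvons v = 0.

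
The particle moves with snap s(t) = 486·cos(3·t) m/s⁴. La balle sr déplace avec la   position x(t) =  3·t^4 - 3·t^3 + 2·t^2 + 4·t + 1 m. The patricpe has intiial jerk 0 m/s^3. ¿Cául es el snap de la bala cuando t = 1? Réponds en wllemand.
Ausgehend von der Position x(t) = 3·t^4 - 3·t^3 + 2·t^2 + 4·t + 1, nehmen wir 4 Ableitungen. Durch Ableiten von der Position erhalten wir die Geschwindigkeit: v(t) = 12·t^3 - 9·t^2 + 4·t + 4. Mit d/dt von v(t) finden wir a(t) = 36·t^2 - 18·t + 4. Die Ableitung von der Beschleunigung ergibt den Ruck: j(t) = 72·t - 18. Durch Ableiten von dem Ruck erhalten wir den Snap: s(t) = 72. Mit s(t) = 72 und Einsetzen von t = 1, finden wir s = 72.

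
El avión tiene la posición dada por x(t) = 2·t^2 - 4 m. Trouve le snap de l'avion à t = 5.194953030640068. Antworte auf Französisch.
En partant de la position x(t) = 2·t^2 - 4, nous prenons 4 dérivées. La dérivée de la position donne la vitesse: v(t) = 4·t. En dérivant la vitesse, nous obtenons l'accélération: a(t) = 4. En prenant d/dt de a(t), nous trouvons j(t) = 0. La dérivée du jerk donne le snap: s(t) = 0. En utilisant s(t) = 0 et en substituant t = 5.194953030640068, nous trouvons s = 0.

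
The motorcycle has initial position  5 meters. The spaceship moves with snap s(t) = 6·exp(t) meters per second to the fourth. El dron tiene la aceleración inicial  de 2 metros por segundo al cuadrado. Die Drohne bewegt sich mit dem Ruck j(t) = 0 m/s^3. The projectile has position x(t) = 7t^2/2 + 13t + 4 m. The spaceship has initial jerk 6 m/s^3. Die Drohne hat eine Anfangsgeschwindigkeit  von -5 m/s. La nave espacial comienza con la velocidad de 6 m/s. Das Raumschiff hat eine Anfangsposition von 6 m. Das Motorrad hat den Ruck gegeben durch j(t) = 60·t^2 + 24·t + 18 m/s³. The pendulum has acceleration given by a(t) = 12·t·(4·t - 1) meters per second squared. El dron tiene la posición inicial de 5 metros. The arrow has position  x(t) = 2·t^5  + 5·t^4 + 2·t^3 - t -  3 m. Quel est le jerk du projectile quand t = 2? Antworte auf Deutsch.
Wir müssen unsere Gleichung für die Position x(t) = 7·t^2/2 + 13·t + 4 3-mal ableiten. Durch Ableiten von der Position erhalten wir die Geschwindigkeit: v(t) = 7·t + 13. Mit d/dt von v(t) finden wir a(t) = 7. Mit d/dt von a(t) finden wir j(t) = 0. Mit j(t) = 0 und Einsetzen von t = 2, finden wir j = 0.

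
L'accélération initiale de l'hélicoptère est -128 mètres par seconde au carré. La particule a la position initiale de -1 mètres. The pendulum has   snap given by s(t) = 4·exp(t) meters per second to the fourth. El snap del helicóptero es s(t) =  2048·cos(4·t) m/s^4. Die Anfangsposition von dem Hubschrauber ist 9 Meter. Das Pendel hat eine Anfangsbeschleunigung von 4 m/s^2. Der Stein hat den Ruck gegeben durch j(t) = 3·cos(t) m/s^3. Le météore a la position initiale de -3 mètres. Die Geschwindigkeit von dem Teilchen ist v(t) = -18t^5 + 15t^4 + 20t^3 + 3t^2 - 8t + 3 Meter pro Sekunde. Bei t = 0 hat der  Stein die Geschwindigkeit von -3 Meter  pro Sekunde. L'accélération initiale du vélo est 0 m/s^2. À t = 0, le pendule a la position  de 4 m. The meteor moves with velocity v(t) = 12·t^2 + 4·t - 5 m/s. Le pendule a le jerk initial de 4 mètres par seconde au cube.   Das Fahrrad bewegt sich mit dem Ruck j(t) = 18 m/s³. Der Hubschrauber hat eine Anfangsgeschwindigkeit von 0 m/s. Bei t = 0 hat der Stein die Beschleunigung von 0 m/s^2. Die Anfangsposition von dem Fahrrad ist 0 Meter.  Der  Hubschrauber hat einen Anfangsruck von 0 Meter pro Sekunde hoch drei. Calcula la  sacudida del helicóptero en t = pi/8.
Necesitamos integrar nuestra ecuación del snap s(t) = 2048·cos(4·t) 1 vez. Integrando el snap y usando la condición inicial j(0) = 0, obtenemos j(t) = 512·sin(4·t). Tenemos la sacudida j(t) = 512·sin(4·t). Sustituyendo t = pi/8: j(pi/8) = 512.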